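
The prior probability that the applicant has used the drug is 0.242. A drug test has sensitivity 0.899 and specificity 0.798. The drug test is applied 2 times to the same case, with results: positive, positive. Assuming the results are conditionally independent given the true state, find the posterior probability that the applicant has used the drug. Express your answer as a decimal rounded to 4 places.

With H the event that the applicant has used the drug, the joint likelihood of the observed sequence is P(data|H) = 0.899·0.899 = 0.80820 and P(data|¬H) = 0.202·0.202 = 0.040804.
Bayes: P(H|data) = 0.242·0.80820 / (0.242·0.80820 + 0.758·0.040804) = 0.19558/0.22651 = 0.8635.

Posterior P(H) ≈ 0.8635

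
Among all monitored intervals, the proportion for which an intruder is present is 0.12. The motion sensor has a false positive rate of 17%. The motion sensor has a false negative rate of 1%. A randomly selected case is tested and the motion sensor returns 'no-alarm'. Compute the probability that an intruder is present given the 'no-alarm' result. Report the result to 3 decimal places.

Let H be the event that an intruder is present. P(H) = 0.12, so P(¬H) = 0.88. With E the 'no-alarm' result, P(E|H) = 0.01 and P(E|¬H) = 0.83.
P(E) = 0.01·0.12 + 0.83·0.88 = 0.0012000 + 0.73040 = 0.73160.
By Bayes' theorem, P(H|E) = 0.0012000 / 0.73160 = 0.002.

P(H | E) ≈ 0.002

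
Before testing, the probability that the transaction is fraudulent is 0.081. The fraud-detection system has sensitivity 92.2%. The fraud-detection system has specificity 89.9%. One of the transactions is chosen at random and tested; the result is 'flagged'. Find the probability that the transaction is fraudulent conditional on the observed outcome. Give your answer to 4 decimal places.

P(H | E) ≈ 0.4459

Write H for 'the transaction is fraudulent'. Prior odds H:¬H = 0.081/0.919 = 0.088139. For the 'flagged' outcome, the likelihood ratio is 0.922/0.101 = 9.1287.
Posterior odds = 0.088139 × 9.1287 = 0.80460, so P(H|E) = 0.80460/(1+0.80460) = 0.4459.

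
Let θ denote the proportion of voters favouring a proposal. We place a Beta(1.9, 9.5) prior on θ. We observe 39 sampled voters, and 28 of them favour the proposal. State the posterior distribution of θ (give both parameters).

The binomial likelihood is conjugate to the Beta prior: with 28 successes and 11 failures, the posterior is Beta(1.9+28, 9.5+11) = Beta(29.9, 20.5).

Posterior: Beta(29.9, 20.5)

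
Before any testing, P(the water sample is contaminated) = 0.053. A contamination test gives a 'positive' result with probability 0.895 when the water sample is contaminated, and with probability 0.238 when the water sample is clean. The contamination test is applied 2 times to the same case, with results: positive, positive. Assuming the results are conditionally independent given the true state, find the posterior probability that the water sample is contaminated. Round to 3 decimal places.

Posterior P(H) ≈ 0.442

With H the event that the water sample is contaminated, the joint likelihood of the observed sequence is P(data|H) = 0.895·0.895 = 0.80102 and P(data|¬H) = 0.238·0.238 = 0.056644.
Bayes: P(H|data) = 0.053·0.80102 / (0.053·0.80102 + 0.947·0.056644) = 0.042454/0.096096 = 0.4418.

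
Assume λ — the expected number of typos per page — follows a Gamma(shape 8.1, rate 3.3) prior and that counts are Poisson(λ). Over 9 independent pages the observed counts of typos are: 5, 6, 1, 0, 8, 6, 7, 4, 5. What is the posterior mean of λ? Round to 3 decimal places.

The Poisson likelihood adds the total count to the shape and the number of exposure periods to the rate. Here ∑xᵢ = 42 and n = 9, so shape 8.1→50.1 and rate 3.3→12.3.
E[λ | data] = 50.1/12.3 = 4.073.

Posterior mean ≈ 4.073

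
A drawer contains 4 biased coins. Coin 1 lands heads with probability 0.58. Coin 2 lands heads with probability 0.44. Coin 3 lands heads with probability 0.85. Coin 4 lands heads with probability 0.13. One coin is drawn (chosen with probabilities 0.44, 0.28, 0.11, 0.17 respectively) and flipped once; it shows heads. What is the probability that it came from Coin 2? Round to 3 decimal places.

Tabulate prior·likelihood by source: [1] prior 0.44, lik 0.58, product 0.2552; [2] prior 0.28, lik 0.44, product 0.1232; [3] prior 0.11, lik 0.85, product 0.09350; [4] prior 0.17, lik 0.13, product 0.02210.
Normalizing constant = 0.49400; the posterior for Coin 2 is its product over the sum, 0.1232/0.49400 = 0.249.

Posterior probability ≈ 0.249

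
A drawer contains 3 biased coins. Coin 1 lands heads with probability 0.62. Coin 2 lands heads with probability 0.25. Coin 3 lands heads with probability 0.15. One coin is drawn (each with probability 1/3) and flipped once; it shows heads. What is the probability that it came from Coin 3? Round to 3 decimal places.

P(heads|C1) = 0.62; P(heads|C2) = 0.25; P(heads|C3) = 0.15.
Prior × likelihood for each source: 0.333333·0.62=0.2067, 0.333333·0.25=0.08333, 0.333333·0.15=0.05000. Summing gives P(heads) = 0.34000.
P(Coin 3 | heads) = 0.05000 / 0.34000 = 0.147.

Posterior probability ≈ 0.147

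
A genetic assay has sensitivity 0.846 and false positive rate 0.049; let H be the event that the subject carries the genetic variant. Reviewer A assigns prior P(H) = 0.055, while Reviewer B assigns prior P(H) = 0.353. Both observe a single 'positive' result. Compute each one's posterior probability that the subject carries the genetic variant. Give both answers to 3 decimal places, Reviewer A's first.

The likelihood ratio for a 'positive' result is 0.846/0.049 = 17.265.
Reviewer A: prior odds 0.055/0.945 = 0.058201; posterior odds 1.0049; posterior probability 0.501.
Reviewer B: prior odds 0.353/0.647 = 0.54560; posterior odds 9.4199; posterior probability 0.904.

Reviewer A: 0.501; Reviewer B: 0.904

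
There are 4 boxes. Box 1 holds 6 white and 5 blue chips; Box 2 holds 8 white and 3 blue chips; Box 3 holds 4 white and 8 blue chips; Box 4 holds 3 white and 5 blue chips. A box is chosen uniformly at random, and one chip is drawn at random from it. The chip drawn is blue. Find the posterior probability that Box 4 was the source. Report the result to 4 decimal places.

P(blue|Box 1) = 0.4545; P(blue|Box 2) = 0.2727; P(blue|Box 3) = 0.6667; P(blue|Box 4) = 0.625.
Prior × likelihood for each source: 0.25·0.4545=0.1136, 0.25·0.2727=0.06818, 0.25·0.6667=0.1667, 0.25·0.625=0.1562. Summing gives P(blue) = 0.50473.
P(Box 4 | blue) = 0.1562 / 0.50473 = 0.3096.

Posterior probability ≈ 0.3096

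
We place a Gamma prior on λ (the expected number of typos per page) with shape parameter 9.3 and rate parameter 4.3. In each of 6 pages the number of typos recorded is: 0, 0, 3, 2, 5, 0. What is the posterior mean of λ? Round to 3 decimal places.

Posterior mean ≈ 1.874

The Poisson likelihood adds the total count to the shape and the number of exposure periods to the rate. Here ∑xᵢ = 10 and n = 6, so shape 9.3→19.3 and rate 4.3→10.3.
Posterior mean = shape/rate = 19.3/10.3 = 1.874.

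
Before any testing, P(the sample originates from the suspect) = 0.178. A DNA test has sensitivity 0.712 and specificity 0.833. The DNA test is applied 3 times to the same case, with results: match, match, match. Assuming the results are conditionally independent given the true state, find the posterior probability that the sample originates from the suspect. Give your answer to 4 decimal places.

Posterior P(H) ≈ 0.9438

Let H be the event that the sample originates from the suspect; start with P(H) = 0.178. P('match'|H) = 0.712, P('match'|¬H) = 0.167.
Update on result 1 ('match'): P(H) ← 0.712·0.1780 / (0.712·0.1780 + 0.167·0.8220) = 0.12674/0.26401 = 0.4800.
Update on result 2 ('match'): P(H) ← 0.712·0.4800 / (0.712·0.4800 + 0.167·0.5200) = 0.34179/0.42862 = 0.7974.
Update on result 3 ('match'): P(H) ← 0.712·0.7974 / (0.712·0.7974 + 0.167·0.2026) = 0.56776/0.60159 = 0.9438.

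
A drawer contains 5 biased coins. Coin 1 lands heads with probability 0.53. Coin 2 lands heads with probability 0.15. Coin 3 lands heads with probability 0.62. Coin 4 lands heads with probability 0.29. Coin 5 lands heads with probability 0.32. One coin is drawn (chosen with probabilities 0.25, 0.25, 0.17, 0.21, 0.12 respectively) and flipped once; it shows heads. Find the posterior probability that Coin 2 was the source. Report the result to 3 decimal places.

P(heads|C1) = 0.53; P(heads|C2) = 0.15; P(heads|C3) = 0.62; P(heads|C4) = 0.29; P(heads|C5) = 0.32.
Prior × likelihood for each source: 0.25·0.53=0.1325, 0.25·0.15=0.03750, 0.17·0.62=0.1054, 0.21·0.29=0.06090, 0.12·0.32=0.03840. Summing gives P(heads) = 0.37470.
P(Coin 2 | heads) = 0.03750 / 0.37470 = 0.100.

Posterior probability ≈ 0.100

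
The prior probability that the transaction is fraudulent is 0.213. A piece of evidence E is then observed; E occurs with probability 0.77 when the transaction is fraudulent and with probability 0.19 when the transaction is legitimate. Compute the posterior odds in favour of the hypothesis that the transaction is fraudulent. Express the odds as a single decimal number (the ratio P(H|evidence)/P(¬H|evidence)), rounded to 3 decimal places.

Prior odds = 0.213/(1−0.213) = 0.27065. In log-odds, ln(0.27065) = -1.3069.
Add log likelihood ratio: ln(4.0526) = 1.3994.
Posterior log-odds = 0.092430, so posterior odds = exp(0.092430) = 1.0968.

Posterior odds ≈ 1.097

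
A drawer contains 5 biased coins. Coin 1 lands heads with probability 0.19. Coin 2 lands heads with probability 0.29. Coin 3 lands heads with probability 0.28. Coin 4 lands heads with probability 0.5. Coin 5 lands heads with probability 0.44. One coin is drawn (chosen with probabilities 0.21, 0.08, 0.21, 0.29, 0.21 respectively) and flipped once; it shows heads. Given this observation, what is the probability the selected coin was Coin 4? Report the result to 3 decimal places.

Posterior probability ≈ 0.404

P(heads|C1) = 0.19; P(heads|C2) = 0.29; P(heads|C3) = 0.28; P(heads|C4) = 0.5; P(heads|C5) = 0.44.
Prior × likelihood for each source: 0.21·0.19=0.03990, 0.08·0.29=0.02320, 0.21·0.28=0.05880, 0.29·0.5=0.1450, 0.21·0.44=0.09240. Summing gives P(heads) = 0.35930.
P(Coin 4 | heads) = 0.1450 / 0.35930 = 0.404.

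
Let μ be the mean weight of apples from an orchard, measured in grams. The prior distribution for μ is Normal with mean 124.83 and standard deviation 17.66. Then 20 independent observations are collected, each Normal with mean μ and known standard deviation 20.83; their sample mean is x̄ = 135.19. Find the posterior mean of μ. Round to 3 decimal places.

Posterior mean ≈ 134.516

Prior precision 1/τ₀² = 1/17.66² = 0.00320641; data precision n/σ² = 20/20.83² = 0.0460947.
Posterior precision = 0.00320641 + 0.0460947 = 0.0493012.
Posterior mean = (0.00320641·124.83 + 0.0460947·135.19) / 0.0493012 = 134.516.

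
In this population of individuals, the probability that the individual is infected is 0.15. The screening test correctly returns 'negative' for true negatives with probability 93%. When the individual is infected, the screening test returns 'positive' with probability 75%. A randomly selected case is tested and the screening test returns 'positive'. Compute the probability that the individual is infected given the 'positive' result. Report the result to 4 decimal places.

Let H be the event that the individual is infected. P(H) = 0.15, so P(¬H) = 0.85. With E the 'positive' result, P(E|H) = 0.75 and P(E|¬H) = 0.07.
P(E) = 0.75·0.15 + 0.07·0.85 = 0.11250 + 0.059500 = 0.17200.
By Bayes' theorem, P(H|E) = 0.11250 / 0.17200 = 0.6541.

P(H | E) ≈ 0.6541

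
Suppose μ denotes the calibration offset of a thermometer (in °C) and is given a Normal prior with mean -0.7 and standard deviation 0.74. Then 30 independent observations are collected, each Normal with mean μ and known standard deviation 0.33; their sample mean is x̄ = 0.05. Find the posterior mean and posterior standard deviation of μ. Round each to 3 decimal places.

Prior precision 1/τ₀² = 1/0.74² = 1.82615; data precision n/σ² = 30/0.33² = 275.482.
Posterior precision = 1.82615 + 275.482 = 277.308, giving posterior SD = 1/√277.308 = 0.060.
Posterior mean = (1.82615·-0.7 + 275.482·0.05) / 277.308 = 0.045.

Posterior mean ≈ 0.045; posterior SD ≈ 0.060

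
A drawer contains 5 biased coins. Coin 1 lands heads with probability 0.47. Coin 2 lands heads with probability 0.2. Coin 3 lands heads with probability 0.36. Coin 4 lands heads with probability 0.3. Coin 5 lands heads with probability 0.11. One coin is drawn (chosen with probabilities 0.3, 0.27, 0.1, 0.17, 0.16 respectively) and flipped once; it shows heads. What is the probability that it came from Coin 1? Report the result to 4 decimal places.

Posterior probability ≈ 0.4706

Tabulate prior·likelihood by source: [1] prior 0.3, lik 0.47, product 0.1410; [2] prior 0.27, lik 0.2, product 0.05400; [3] prior 0.1, lik 0.36, product 0.03600; [4] prior 0.17, lik 0.3, product 0.05100; [5] prior 0.16, lik 0.11, product 0.01760.
Normalizing constant = 0.29960; the posterior for Coin 1 is its product over the sum, 0.1410/0.29960 = 0.4706.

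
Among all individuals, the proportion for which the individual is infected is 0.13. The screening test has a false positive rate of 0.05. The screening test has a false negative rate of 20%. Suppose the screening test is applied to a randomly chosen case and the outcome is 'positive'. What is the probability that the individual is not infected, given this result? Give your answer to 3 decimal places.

Write H for 'the individual is infected'. Prior odds H:¬H = 0.13/0.87 = 0.14943. For the 'positive' outcome, the likelihood ratio is 0.8/0.05 = 16.000.
Posterior odds = 0.14943 × 16.000 = 2.3908, so P(H|E) = 2.3908/(1+2.3908) = 0.705. Then P(¬H|E) = 1 − 0.705 = 0.295.

P(¬H | E) ≈ 0.295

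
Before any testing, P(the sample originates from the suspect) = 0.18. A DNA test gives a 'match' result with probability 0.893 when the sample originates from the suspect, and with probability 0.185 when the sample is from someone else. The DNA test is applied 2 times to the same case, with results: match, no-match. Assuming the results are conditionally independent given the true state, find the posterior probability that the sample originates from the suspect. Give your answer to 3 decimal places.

Posterior P(H) ≈ 0.122

Let H be the event that the sample originates from the suspect; start with P(H) = 0.18. P('match'|H) = 0.893, P('match'|¬H) = 0.185.
Update on result 1 ('match'): P(H) ← 0.893·0.1800 / (0.893·0.1800 + 0.185·0.8200) = 0.16074/0.31244 = 0.5145.
Update on result 2 ('no-match'): P(H) ← 0.107·0.5145 / (0.107·0.5145 + 0.815·0.4855) = 0.055048/0.45076 = 0.1221.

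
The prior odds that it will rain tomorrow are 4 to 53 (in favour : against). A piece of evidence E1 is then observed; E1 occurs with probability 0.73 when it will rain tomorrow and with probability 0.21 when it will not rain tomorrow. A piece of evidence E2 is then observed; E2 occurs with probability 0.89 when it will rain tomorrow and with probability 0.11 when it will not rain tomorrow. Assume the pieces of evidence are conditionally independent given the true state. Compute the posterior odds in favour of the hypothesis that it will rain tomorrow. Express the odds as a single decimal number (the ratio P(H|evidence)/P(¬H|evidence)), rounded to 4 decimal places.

Posterior odds ≈ 2.1227

Prior odds = 4/53 = 0.075472. In log-odds, ln(0.075472) = -2.5840.
Add log likelihood ratios: ln(3.4762) + ln(8.0909) = 3.3367.
Posterior log-odds = 0.75268, so posterior odds = exp(0.75268) = 2.1227.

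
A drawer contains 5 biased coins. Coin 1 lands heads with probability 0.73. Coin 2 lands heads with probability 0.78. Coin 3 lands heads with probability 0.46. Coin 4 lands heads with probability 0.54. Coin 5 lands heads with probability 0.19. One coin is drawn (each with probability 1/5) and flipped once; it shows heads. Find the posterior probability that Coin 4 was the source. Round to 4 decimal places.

P(heads|C1) = 0.73; P(heads|C2) = 0.78; P(heads|C3) = 0.46; P(heads|C4) = 0.54; P(heads|C5) = 0.19.
Prior × likelihood for each source: 0.2·0.73=0.1460, 0.2·0.78=0.1560, 0.2·0.46=0.09200, 0.2·0.54=0.1080, 0.2·0.19=0.03800. Summing gives P(heads) = 0.54000.
P(Coin 4 | heads) = 0.1080 / 0.54000 = 0.2000.

Posterior probability ≈ 0.2000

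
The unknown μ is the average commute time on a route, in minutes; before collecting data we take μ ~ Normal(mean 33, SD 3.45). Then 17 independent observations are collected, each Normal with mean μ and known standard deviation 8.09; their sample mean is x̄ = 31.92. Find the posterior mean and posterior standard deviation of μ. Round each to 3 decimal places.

Posterior mean ≈ 32.184; posterior SD ≈ 1.706

Prior precision 1/τ₀² = 1/3.45² = 0.0840160; data precision n/σ² = 17/8.09² = 0.259748.
Posterior precision = 0.0840160 + 0.259748 = 0.343764, giving posterior SD = 1/√0.343764 = 1.706.
Posterior mean = (0.0840160·33 + 0.259748·31.92) / 0.343764 = 32.184.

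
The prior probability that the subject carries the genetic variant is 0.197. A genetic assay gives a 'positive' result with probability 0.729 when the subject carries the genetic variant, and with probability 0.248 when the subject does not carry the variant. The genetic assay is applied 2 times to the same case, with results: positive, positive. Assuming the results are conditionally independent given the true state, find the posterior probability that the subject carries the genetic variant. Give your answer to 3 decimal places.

With H the event that the subject carries the genetic variant, the joint likelihood of the observed sequence is P(data|H) = 0.729·0.729 = 0.53144 and P(data|¬H) = 0.248·0.248 = 0.061504.
Bayes: P(H|data) = 0.197·0.53144 / (0.197·0.53144 + 0.803·0.061504) = 0.10469/0.15408 = 0.6795.

Posterior P(H) ≈ 0.679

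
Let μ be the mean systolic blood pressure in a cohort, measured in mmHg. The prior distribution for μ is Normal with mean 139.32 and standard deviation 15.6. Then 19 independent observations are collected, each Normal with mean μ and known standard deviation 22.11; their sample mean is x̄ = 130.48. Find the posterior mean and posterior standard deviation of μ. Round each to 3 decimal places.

Posterior mean ≈ 131.325; posterior SD ≈ 4.824

Prior precision 1/τ₀² = 1/15.6² = 0.00410914; data precision n/σ² = 19/22.11² = 0.0388666.
Posterior precision = 0.00410914 + 0.0388666 = 0.0429757, giving posterior SD = 1/√0.0429757 = 4.824.
Posterior mean = (0.00410914·139.32 + 0.0388666·130.48) / 0.0429757 = 131.325.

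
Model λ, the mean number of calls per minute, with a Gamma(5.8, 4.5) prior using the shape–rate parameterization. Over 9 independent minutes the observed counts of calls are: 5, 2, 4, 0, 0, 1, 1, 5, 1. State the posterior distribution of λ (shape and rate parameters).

Posterior: Gamma(shape=24.8, rate=13.5)

Total count ∑xᵢ = 19 over n = 9 minutes.
Gamma is conjugate to the Poisson likelihood: posterior is Gamma(shape = 5.8+19 = 24.8, rate = 4.5+9 = 13.5).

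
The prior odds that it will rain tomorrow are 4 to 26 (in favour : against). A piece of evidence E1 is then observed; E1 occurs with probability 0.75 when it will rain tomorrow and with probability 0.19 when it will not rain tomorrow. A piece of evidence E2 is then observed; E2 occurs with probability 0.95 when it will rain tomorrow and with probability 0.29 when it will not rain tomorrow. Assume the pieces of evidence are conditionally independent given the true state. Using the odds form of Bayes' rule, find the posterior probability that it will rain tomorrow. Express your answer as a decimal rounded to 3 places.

Prior odds = 4/26 = 0.15385.
Likelihood ratio for E1 = 0.75/0.19 = 3.9474.
Likelihood ratio for E2 = 0.95/0.29 = 3.2759.
Posterior odds = prior odds × LR₁ × LR₂ = 1.9894.
Posterior probability = odds/(1+odds) = 1.9894/2.9894 = 0.665.

Posterior probability ≈ 0.665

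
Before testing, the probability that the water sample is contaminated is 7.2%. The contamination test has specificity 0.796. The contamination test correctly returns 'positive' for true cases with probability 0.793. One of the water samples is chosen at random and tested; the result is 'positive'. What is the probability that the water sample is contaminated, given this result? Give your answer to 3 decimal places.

Write H for 'the water sample is contaminated'. Prior odds H:¬H = 0.072/0.928 = 0.077586. For the 'positive' outcome, the likelihood ratio is 0.793/0.204 = 3.8873.
Posterior odds = 0.077586 × 3.8873 = 0.30160, so P(H|E) = 0.30160/(1+0.30160) = 0.232.

P(H | E) ≈ 0.232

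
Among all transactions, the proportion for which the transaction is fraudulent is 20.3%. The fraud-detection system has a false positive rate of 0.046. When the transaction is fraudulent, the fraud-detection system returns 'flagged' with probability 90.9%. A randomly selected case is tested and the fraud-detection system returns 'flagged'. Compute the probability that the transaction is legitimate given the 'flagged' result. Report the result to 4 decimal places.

P(¬H | E) ≈ 0.1657

Write H for 'the transaction is fraudulent'. Prior odds H:¬H = 0.203/0.797 = 0.25471. For the 'flagged' outcome, the likelihood ratio is 0.909/0.046 = 19.761.
Posterior odds = 0.25471 × 19.761 = 5.0332, so P(H|E) = 5.0332/(1+5.0332) = 0.8343. Then P(¬H|E) = 1 − 0.8343 = 0.1657.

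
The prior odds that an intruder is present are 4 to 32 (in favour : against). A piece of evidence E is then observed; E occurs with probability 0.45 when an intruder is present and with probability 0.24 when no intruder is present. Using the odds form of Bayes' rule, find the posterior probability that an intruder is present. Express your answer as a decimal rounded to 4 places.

Prior odds = 4/32 = 0.12500. In log-odds, ln(0.12500) = -2.0794.
Add log likelihood ratio: ln(1.8750) = 0.62861.
Posterior log-odds = -1.4508, so posterior odds = exp(-1.4508) = 0.23438. Converting, P(H|E) = 0.23438/1.2344 = 0.1899.

Posterior probability ≈ 0.1899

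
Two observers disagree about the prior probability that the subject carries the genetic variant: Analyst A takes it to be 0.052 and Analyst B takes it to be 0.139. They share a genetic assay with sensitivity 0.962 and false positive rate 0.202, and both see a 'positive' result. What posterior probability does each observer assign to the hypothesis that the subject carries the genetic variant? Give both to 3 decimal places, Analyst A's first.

Analyst A: 0.207; Analyst B: 0.435

The likelihood ratio for a 'positive' result is 0.962/0.202 = 4.7624.
Analyst A: prior odds 0.052/0.948 = 0.054852; posterior odds 0.26123; posterior probability 0.207.
Analyst B: prior odds 0.139/0.861 = 0.16144; posterior odds 0.76884; posterior probability 0.435.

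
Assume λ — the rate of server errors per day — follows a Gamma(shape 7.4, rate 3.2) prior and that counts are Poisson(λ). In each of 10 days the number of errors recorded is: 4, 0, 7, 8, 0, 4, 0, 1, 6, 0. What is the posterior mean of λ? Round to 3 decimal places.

The Poisson likelihood adds the total count to the shape and the number of exposure periods to the rate. Here ∑xᵢ = 30 and n = 10, so shape 7.4→37.4 and rate 3.2→13.2.
Posterior mean = shape/rate = 37.4/13.2 = 2.833.

Posterior mean ≈ 2.833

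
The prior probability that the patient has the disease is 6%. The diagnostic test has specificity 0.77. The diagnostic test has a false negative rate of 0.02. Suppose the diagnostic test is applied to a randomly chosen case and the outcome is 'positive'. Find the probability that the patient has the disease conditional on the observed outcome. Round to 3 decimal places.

Let H be the event that the patient has the disease. P(H) = 0.06, so P(¬H) = 0.94. With E the 'positive' result, P(E|H) = 0.98 and P(E|¬H) = 0.23.
P(E) = 0.98·0.06 + 0.23·0.94 = 0.058800 + 0.21620 = 0.27500.
By Bayes' theorem, P(H|E) = 0.058800 / 0.27500 = 0.214.

P(H | E) ≈ 0.214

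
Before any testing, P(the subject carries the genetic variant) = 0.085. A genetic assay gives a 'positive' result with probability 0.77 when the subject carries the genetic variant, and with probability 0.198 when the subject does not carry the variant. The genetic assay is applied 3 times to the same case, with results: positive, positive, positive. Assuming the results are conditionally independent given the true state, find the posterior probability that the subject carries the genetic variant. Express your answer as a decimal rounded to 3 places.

With H the event that the subject carries the genetic variant, the joint likelihood of the observed sequence is P(data|H) = 0.77·0.77·0.77 = 0.45653 and P(data|¬H) = 0.198·0.198·0.198 = 0.0077624.
Bayes: P(H|data) = 0.085·0.45653 / (0.085·0.45653 + 0.915·0.0077624) = 0.038805/0.045908 = 0.8453.

Posterior P(H) ≈ 0.845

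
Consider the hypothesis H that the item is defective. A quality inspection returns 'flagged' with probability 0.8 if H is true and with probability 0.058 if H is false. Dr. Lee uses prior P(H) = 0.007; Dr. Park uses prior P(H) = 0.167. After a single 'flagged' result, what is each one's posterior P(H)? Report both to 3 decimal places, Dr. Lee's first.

The likelihood ratio for a 'flagged' result is 0.8/0.058 = 13.793.
Dr. Lee: prior odds 0.007/0.993 = 0.0070493; posterior odds 0.097232; posterior probability 0.089.
Dr. Park: prior odds 0.167/0.833 = 0.20048; posterior odds 2.7652; posterior probability 0.734.

Dr. Lee: 0.089; Dr. Park: 0.734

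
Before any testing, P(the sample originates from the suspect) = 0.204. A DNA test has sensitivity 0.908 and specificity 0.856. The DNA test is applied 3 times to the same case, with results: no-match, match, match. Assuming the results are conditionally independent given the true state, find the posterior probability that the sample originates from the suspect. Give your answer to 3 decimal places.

Let H be the event that the sample originates from the suspect; start with P(H) = 0.204. P('match'|H) = 0.908, P('match'|¬H) = 0.144.
Update on result 1 ('no-match'): P(H) ← 0.092·0.2040 / (0.092·0.2040 + 0.856·0.7960) = 0.018768/0.70014 = 0.0268.
Update on result 2 ('match'): P(H) ← 0.908·0.0268 / (0.908·0.0268 + 0.144·0.9732) = 0.024340/0.16448 = 0.1480.
Update on result 3 ('match'): P(H) ← 0.908·0.1480 / (0.908·0.1480 + 0.144·0.8520) = 0.13437/0.25706 = 0.5227.

Posterior P(H) ≈ 0.523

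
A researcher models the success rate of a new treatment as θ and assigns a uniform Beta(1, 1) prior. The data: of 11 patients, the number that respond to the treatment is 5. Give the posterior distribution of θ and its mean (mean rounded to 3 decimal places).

Posterior: Beta(6, 7); mean ≈ 0.462

Observing 5 successes and 6 failures updates Beta(1, 1) by adding the success and failure counts to the two shape parameters: α = 1+5 = 6, β = 1+6 = 7.
Posterior mean = α/(α+β) = 6/13 = 0.462.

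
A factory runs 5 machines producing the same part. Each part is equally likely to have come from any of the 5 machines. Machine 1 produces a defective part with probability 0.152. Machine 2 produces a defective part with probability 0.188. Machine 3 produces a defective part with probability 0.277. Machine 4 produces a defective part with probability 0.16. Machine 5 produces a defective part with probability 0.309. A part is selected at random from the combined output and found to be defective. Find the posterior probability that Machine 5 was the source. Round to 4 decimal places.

P(defective|M1) = 0.152; P(defective|M2) = 0.188; P(defective|M3) = 0.277; P(defective|M4) = 0.16; P(defective|M5) = 0.309.
Prior × likelihood for each source: 0.2·0.152=0.03040, 0.2·0.188=0.03760, 0.2·0.277=0.05540, 0.2·0.16=0.03200, 0.2·0.309=0.06180. Summing gives P(defective) = 0.21720.
P(Machine 5 | defective) = 0.06180 / 0.21720 = 0.2845.

Posterior probability ≈ 0.2845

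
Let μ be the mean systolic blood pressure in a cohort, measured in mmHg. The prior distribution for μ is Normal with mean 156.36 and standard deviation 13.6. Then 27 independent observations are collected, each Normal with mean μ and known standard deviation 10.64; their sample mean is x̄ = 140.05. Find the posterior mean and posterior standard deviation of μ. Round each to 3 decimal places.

Posterior mean ≈ 140.412; posterior SD ≈ 2.025

Prior precision 1/τ₀² = 1/13.6² = 0.00540657; data precision n/σ² = 27/10.64² = 0.238496.
Posterior precision = 0.00540657 + 0.238496 = 0.243902, giving posterior SD = 1/√0.243902 = 2.025.
Posterior mean = (0.00540657·156.36 + 0.238496·140.05) / 0.243902 = 140.412.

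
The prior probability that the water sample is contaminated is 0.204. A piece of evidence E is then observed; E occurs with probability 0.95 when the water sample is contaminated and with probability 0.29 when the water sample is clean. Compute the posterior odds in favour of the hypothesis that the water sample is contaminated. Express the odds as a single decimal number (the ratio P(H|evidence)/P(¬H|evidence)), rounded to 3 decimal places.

Prior odds = 0.204/(1−0.204) = 0.25628.
Likelihood ratio for E = 0.95/0.29 = 3.2759.
Posterior odds = prior odds × LR = 0.83954.

Posterior odds ≈ 0.840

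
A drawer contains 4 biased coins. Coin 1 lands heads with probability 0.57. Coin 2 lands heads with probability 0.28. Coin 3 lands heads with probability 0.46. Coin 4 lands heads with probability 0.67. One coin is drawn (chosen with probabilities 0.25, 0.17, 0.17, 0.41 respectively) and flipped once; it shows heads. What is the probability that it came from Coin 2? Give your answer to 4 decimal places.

Posterior probability ≈ 0.0877

P(heads|C1) = 0.57; P(heads|C2) = 0.28; P(heads|C3) = 0.46; P(heads|C4) = 0.67.
Prior × likelihood for each source: 0.25·0.57=0.1425, 0.17·0.28=0.04760, 0.17·0.46=0.07820, 0.41·0.67=0.2747. Summing gives P(heads) = 0.54300.
P(Coin 2 | heads) = 0.04760 / 0.54300 = 0.0877.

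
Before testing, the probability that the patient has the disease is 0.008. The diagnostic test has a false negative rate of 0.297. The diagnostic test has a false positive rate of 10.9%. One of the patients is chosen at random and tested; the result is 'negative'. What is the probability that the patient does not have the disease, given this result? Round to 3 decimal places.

P(¬H | E) ≈ 0.997

Write H for 'the patient has the disease'. Prior odds H:¬H = 0.008/0.992 = 0.0080645. For the 'negative' outcome, the likelihood ratio is 0.297/0.891 = 0.33333.
Posterior odds = 0.0080645 × 0.33333 = 0.0026882, so P(H|E) = 0.0026882/(1+0.0026882) = 0.003. Then P(¬H|E) = 1 − 0.003 = 0.997.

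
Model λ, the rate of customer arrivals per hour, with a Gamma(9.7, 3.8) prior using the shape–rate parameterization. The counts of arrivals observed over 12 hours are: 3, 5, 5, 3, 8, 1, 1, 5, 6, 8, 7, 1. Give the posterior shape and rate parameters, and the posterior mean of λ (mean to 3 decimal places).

Posterior: Gamma(shape=62.7, rate=15.8); mean ≈ 3.968

The Poisson likelihood adds the total count to the shape and the number of exposure periods to the rate. Here ∑xᵢ = 53 and n = 12, so shape 9.7→62.7 and rate 3.8→15.8.
E[λ | data] = 62.7/15.8 = 3.968.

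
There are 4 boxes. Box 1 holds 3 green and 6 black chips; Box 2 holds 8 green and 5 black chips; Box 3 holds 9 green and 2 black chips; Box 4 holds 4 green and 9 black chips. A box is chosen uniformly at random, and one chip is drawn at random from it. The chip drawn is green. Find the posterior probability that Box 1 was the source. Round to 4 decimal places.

Tabulate prior·likelihood by source: [1] prior 0.25, lik 0.3333, product 0.08333; [2] prior 0.25, lik 0.6154, product 0.1538; [3] prior 0.25, lik 0.8182, product 0.2045; [4] prior 0.25, lik 0.3077, product 0.07692.
Normalizing constant = 0.51865; the posterior for Box 1 is its product over the sum, 0.08333/0.51865 = 0.1607.

Posterior probability ≈ 0.1607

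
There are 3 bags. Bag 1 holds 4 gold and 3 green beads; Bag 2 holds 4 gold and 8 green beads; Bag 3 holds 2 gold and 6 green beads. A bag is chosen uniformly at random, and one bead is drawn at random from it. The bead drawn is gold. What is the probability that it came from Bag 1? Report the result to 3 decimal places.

Tabulate prior·likelihood by source: [1] prior 0.333333, lik 0.5714, product 0.1905; [2] prior 0.333333, lik 0.3333, product 0.1111; [3] prior 0.333333, lik 0.25, product 0.08333.
Normalizing constant = 0.38492; the posterior for Bag 1 is its product over the sum, 0.1905/0.38492 = 0.495.

Posterior probability ≈ 0.495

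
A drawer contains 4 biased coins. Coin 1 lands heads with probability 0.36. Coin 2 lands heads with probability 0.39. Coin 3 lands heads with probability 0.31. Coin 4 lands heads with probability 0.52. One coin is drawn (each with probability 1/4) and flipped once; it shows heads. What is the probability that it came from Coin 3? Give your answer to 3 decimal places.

Posterior probability ≈ 0.196

Tabulate prior·likelihood by source: [1] prior 0.25, lik 0.36, product 0.09000; [2] prior 0.25, lik 0.39, product 0.09750; [3] prior 0.25, lik 0.31, product 0.07750; [4] prior 0.25, lik 0.52, product 0.1300.
Normalizing constant = 0.39500; the posterior for Coin 3 is its product over the sum, 0.07750/0.39500 = 0.196.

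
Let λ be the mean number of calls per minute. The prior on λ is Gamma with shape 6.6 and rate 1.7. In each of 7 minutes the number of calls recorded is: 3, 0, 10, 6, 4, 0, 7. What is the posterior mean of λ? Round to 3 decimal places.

Posterior mean ≈ 4.207

The Poisson likelihood adds the total count to the shape and the number of exposure periods to the rate. Here ∑xᵢ = 30 and n = 7, so shape 6.6→36.6 and rate 1.7→8.7.
Posterior mean = shape/rate = 36.6/8.7 = 4.207.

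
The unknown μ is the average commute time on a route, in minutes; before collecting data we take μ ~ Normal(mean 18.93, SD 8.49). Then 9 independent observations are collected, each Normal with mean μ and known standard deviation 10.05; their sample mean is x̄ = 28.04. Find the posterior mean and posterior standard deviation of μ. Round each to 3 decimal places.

Posterior mean ≈ 26.813; posterior SD ≈ 3.116

Prior precision 1/τ₀² = 1/8.49² = 0.0138735; data precision n/σ² = 9/10.05² = 0.0891067.
Posterior precision = 0.0138735 + 0.0891067 = 0.102980, giving posterior SD = 1/√0.102980 = 3.116.
Posterior mean = (0.0138735·18.93 + 0.0891067·28.04) / 0.102980 = 26.813.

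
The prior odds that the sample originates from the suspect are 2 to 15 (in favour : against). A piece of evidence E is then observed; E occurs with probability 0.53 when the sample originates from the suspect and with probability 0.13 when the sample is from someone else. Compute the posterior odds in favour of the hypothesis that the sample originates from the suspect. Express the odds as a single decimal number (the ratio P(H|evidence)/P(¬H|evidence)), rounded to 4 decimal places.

Prior odds = 2/15 = 0.13333. In log-odds, ln(0.13333) = -2.0149.
Add log likelihood ratio: ln(4.0769) = 1.4053.
Posterior log-odds = -0.60956, so posterior odds = exp(-0.60956) = 0.54359.

Posterior odds ≈ 0.5436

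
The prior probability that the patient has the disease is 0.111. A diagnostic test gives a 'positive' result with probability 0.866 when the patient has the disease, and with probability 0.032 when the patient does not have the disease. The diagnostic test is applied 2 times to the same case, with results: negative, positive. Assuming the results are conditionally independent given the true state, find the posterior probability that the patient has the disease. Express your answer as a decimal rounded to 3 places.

Let H be the event that the patient has the disease; start with P(H) = 0.111. P('positive'|H) = 0.866, P('positive'|¬H) = 0.032.
Update on result 1 ('negative'): P(H) ← 0.134·0.1110 / (0.134·0.1110 + 0.968·0.8890) = 0.014874/0.87543 = 0.0170.
Update on result 2 ('positive'): P(H) ← 0.866·0.0170 / (0.866·0.0170 + 0.032·0.9830) = 0.014714/0.046170 = 0.3187.

Posterior P(H) ≈ 0.319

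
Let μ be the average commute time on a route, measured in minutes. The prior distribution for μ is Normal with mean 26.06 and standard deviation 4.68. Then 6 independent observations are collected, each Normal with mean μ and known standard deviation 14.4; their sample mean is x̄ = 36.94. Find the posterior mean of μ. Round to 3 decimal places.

Prior precision 1/τ₀² = 1/4.68² = 0.0456571; data precision n/σ² = 6/14.4² = 0.0289352.
Posterior precision = 0.0456571 + 0.0289352 = 0.0745923.
Posterior mean = (0.0456571·26.06 + 0.0289352·36.94) / 0.0745923 = 30.280.

Posterior mean ≈ 30.280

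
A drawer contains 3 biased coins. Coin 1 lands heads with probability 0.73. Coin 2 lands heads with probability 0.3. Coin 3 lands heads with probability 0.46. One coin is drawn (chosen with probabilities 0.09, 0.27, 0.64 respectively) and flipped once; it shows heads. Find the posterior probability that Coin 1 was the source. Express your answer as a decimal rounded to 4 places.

Posterior probability ≈ 0.1489

P(heads|C1) = 0.73; P(heads|C2) = 0.3; P(heads|C3) = 0.46.
Prior × likelihood for each source: 0.09·0.73=0.06570, 0.27·0.3=0.08100, 0.64·0.46=0.2944. Summing gives P(heads) = 0.44110.
P(Coin 1 | heads) = 0.06570 / 0.44110 = 0.1489.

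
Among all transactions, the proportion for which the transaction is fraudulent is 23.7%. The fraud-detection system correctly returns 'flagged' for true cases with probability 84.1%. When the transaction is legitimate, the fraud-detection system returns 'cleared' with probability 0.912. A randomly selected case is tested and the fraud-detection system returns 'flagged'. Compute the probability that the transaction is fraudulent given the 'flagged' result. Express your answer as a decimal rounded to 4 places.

Write H for 'the transaction is fraudulent'. Prior odds H:¬H = 0.237/0.763 = 0.31062. For the 'flagged' outcome, the likelihood ratio is 0.841/0.088 = 9.5568.
Posterior odds = 0.31062 × 9.5568 = 2.9685, so P(H|E) = 2.9685/(1+2.9685) = 0.7480.

P(H | E) ≈ 0.7480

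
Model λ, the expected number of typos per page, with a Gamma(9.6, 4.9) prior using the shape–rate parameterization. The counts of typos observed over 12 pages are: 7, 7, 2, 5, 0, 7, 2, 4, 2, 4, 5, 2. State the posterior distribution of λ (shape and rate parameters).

Posterior: Gamma(shape=56.6, rate=16.9)

Total count ∑xᵢ = 47 over n = 12 pages.
Gamma is conjugate to the Poisson likelihood: posterior is Gamma(shape = 9.6+47 = 56.6, rate = 4.9+12 = 16.9).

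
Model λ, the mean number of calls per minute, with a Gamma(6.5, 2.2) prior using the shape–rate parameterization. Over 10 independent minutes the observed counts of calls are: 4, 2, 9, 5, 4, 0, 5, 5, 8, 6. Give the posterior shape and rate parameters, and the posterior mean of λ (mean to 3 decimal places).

Posterior: Gamma(shape=54.5, rate=12.2); mean ≈ 4.467

The Poisson likelihood adds the total count to the shape and the number of exposure periods to the rate. Here ∑xᵢ = 48 and n = 10, so shape 6.5→54.5 and rate 2.2→12.2.
Posterior mean = shape/rate = 54.5/12.2 = 4.467.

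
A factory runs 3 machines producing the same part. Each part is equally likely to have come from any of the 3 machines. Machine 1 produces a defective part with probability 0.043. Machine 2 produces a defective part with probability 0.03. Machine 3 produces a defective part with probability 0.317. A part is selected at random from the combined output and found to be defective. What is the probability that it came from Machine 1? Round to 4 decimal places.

P(defective|M1) = 0.043; P(defective|M2) = 0.03; P(defective|M3) = 0.317.
Prior × likelihood for each source: 0.333333·0.043=0.01433, 0.333333·0.03=0.01000, 0.333333·0.317=0.1057. Summing gives P(defective) = 0.13000.
P(Machine 1 | defective) = 0.01433 / 0.13000 = 0.1103.

Posterior probability ≈ 0.1103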